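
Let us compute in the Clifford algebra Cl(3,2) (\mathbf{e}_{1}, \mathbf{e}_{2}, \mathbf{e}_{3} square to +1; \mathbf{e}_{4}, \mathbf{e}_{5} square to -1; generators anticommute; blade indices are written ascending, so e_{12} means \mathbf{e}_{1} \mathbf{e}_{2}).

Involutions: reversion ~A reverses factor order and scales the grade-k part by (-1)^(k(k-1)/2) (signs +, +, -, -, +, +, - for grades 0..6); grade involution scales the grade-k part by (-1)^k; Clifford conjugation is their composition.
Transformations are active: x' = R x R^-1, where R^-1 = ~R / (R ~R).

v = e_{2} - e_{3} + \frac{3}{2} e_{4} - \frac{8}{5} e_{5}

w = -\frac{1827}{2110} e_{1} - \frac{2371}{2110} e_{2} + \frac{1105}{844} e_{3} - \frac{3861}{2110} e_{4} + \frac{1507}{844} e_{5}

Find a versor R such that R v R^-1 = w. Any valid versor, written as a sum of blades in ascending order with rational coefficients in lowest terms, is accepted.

Construction: equal norms (both -\frac{281}{100}) license R = v + w = -\frac{1827}{2110} e_{1} - \frac{261}{2110} e_{2} + \frac{261}{844} e_{3} - \frac{348}{1055} e_{4} + \frac{783}{4220} e_{5} — nothing changes along that direction, while (v - w)/2 changes sign, so v maps onto w.
Answer: -\frac{1827}{2110} e_{1} - \frac{261}{2110} e_{2} + \frac{261}{844} e_{3} - \frac{348}{1055} e_{4} + \frac{783}{4220} e_{5}


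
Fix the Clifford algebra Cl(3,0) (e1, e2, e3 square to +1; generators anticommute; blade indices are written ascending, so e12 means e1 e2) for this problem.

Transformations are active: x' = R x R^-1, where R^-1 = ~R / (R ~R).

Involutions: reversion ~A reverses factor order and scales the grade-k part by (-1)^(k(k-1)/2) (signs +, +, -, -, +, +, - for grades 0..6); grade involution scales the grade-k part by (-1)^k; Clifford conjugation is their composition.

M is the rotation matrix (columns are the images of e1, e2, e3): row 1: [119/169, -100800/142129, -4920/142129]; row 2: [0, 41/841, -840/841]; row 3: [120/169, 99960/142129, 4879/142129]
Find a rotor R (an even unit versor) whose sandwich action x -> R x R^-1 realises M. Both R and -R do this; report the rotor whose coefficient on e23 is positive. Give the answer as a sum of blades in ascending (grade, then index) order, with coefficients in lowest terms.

Method: write R = a + b12*e12 + b13*e13 + b23*e23 with a^2 + b12^2 + b13^2 + b23^2 = 1 (so R^-1 = ~R). Expanding the columns R e_j ~R gives tr M = 4a^2 - 1 and, from the antisymmetric part, M21 - M12 = -4a*b12, M13 - M31 = 4a*b13, M32 - M23 = -4a*b23.
Here tr M = 111887/142129, so a^2 = (1 + tr M)/4 = 63504/142129 and a = ±252/377. Taking a = 252/377: M21 - M12 = 100800/142129, M13 - M31 = -105840/142129, M32 - M23 = 241920/142129, giving b12 = -100/377, b13 = -105/377, b23 = -240/377, i.e. R = 252/377 - 100/377*e12 - 105/377*e13 - 240/377*e23.
Its e23 coefficient is negative, so report the other preimage -R.
Answer: -252/377 + 100/377*e12 + 105/377*e13 + 240/377*e23. Key observation: the double cover Spin(3) -> SO(3) sends R and -R to the same matrix (trace 111887/142129 here), so the stated sign of the e23 coefficient is what selects one sheet.


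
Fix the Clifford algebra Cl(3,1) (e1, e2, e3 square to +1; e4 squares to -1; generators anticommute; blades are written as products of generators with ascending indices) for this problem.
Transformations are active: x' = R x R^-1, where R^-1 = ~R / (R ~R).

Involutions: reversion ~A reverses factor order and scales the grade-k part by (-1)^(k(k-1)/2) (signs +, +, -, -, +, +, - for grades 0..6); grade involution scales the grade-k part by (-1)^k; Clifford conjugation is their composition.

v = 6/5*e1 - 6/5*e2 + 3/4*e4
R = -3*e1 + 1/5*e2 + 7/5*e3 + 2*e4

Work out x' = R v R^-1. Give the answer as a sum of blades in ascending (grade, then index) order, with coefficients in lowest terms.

~R = -3*e1 + 1/5*e2 + 7/5*e3 + 2*e4, and R ~R = 7, so R^-1 = ~R / (7).
R v = -267/50 + 84/25*e1 e2 - 42/25*e1 e3 - 93/20*e1 e4 + 42/25*e2 e3 + 51/20*e2 e4 + 21/20*e3 e4
Answer: 591/175*e1 + 783/875*e2 - 267/125*e3 - 2661/700*e4


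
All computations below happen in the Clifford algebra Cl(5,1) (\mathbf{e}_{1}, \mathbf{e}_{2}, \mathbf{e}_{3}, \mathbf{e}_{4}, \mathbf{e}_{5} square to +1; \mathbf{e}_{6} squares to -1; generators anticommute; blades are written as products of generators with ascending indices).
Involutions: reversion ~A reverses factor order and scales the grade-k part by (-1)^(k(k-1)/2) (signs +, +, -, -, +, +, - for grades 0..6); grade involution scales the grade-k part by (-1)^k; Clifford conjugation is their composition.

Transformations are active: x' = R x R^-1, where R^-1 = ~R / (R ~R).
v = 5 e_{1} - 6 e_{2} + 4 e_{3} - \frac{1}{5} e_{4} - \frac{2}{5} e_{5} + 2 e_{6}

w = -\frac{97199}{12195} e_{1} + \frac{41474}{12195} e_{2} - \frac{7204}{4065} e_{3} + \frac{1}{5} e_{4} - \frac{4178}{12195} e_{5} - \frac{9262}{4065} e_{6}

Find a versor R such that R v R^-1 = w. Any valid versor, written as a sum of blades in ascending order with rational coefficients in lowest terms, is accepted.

R = v + w = -\frac{36224}{12195} e_{1} - \frac{31696}{12195} e_{2} + \frac{9056}{4065} e_{3} - \frac{9056}{12195} e_{5} - \frac{1132}{4065} e_{6} works: the equal norms (\frac{366}{5}) guarantee its sandwich swaps v into w.
Answer: -\frac{36224}{12195} e_{1} - \frac{31696}{12195} e_{2} + \frac{9056}{4065} e_{3} - \frac{9056}{12195} e_{5} - \frac{1132}{4065} e_{6}


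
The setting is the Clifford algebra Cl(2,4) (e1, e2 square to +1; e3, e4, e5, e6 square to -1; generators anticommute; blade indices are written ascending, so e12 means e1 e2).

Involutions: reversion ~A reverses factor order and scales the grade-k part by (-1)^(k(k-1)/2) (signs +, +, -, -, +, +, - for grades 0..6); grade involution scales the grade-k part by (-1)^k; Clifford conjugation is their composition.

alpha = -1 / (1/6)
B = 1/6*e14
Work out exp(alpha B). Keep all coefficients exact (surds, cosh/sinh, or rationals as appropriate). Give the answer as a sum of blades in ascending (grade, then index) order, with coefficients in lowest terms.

B^2 = (1/6)^2*(e14)^2 = 1/36*(+1) = 1/36 (a basis 2-blade squares to minus the product of its generators' squares).
B^2 = 1/36 — since the square is positive, the closed form is hyperbolic: l = 1/6, alpha*l = -1, so exp(alpha B) = cosh(-1) + (sinh(-1)/(1/6))*B = cosh(1) + (-6*sinh(1))*B.
Answer: cosh(1) - sinh(1)*e14


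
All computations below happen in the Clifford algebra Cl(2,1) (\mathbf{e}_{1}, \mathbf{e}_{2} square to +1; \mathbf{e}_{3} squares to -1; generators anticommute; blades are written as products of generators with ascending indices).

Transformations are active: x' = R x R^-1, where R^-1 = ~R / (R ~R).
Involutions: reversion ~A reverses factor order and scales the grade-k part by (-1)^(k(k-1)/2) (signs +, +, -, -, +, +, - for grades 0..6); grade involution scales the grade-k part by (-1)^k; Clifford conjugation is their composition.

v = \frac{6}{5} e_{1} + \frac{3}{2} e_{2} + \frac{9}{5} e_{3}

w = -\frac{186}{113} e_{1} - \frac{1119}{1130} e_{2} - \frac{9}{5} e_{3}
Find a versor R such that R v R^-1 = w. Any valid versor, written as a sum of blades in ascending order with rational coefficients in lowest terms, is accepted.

Take R = v + w = -\frac{252}{565} e_{1} + \frac{288}{565} e_{2}. Because q(v) = q(w) = \frac{9}{20}, conjugation by R sends v exactly to w.
Answer: -\frac{252}{565} e_{1} + \frac{288}{565} e_{2}


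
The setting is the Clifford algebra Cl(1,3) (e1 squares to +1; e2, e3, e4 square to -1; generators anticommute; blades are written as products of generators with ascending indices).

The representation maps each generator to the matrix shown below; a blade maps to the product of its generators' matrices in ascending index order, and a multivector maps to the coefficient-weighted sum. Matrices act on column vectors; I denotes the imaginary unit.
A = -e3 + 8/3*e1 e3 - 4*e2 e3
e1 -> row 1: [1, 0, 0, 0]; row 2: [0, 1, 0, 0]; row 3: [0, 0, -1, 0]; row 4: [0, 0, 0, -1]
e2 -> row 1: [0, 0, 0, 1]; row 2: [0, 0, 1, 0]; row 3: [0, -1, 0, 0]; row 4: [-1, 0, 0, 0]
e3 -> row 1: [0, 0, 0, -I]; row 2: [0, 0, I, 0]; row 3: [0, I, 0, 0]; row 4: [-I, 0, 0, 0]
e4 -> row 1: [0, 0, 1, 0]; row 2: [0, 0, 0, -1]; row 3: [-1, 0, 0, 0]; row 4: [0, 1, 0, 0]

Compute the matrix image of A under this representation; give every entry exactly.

Bivector images (products of the table entries): rho(e1 e3) = rho(e1)rho(e3) = row 1: [0, 0, 0, -I]; row 2: [0, 0, I, 0]; row 3: [0, -I, 0, 0]; row 4: [I, 0, 0, 0]; rho(e2 e3) = rho(e2)rho(e3) = row 1: [-I, 0, 0, 0]; row 2: [0, I, 0, 0]; row 3: [0, 0, -I, 0]; row 4: [0, 0, 0, I].
M = (-1)*rho(e3) + (8/3)*rho(e1 e3) + (-4)*rho(e2 e3), summed entrywise:
Answer: row 1: [4*I, 0, 0, -5*I/3]; row 2: [0, -4*I, 5*I/3, 0]; row 3: [0, -11*I/3, 4*I, 0]; row 4: [11*I/3, 0, 0, -4*I]


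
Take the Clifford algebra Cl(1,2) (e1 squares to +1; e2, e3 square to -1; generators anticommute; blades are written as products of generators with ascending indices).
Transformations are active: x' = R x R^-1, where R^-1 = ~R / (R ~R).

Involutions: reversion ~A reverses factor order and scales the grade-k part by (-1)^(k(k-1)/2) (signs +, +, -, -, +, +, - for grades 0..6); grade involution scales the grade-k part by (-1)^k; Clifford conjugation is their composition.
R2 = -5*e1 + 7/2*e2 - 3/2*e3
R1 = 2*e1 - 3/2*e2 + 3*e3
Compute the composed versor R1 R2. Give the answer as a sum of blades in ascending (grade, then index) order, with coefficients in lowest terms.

Distribute over the terms of R1 (each basis-blade product reordered to ascending indices, repeated generators contracted through their squares):
(2*e1) R2 = -10 + 7*e1 e2 - 3*e1 e3
(-3/2*e2) R2 = 21/4 - 15/2*e1 e2 + 9/4*e2 e3
(3*e3) R2 = 9/2 + 15*e1 e3 - 21/2*e2 e3
Summing the partial products and collecting blades:
Answer: -1/4 - 1/2*e1 e2 + 12*e1 e3 - 33/4*e2 e3


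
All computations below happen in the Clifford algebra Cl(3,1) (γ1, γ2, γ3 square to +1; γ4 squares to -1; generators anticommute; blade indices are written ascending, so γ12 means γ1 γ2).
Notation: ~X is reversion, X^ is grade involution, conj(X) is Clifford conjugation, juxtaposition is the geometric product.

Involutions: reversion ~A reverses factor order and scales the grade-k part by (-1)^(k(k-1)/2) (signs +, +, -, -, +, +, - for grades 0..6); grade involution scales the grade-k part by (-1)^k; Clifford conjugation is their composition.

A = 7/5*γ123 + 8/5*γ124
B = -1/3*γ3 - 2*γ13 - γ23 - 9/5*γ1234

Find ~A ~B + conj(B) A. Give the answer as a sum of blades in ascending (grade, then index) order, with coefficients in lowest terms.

first term: 7/5*γ1 - 14/5*γ2 - 72/25*γ3 - 63/25*γ4 + 7/15*γ12 - 8/5*γ134 + 16/5*γ234 - 8/15*γ1234
second term: -7/5*γ1 + 14/5*γ2 - 72/25*γ3 - 63/25*γ4 + 7/15*γ12 - 8/5*γ134 + 16/5*γ234 + 8/15*γ1234
Answer: -144/25*γ3 - 126/25*γ4 + 14/15*γ12 - 16/5*γ134 + 32/5*γ234


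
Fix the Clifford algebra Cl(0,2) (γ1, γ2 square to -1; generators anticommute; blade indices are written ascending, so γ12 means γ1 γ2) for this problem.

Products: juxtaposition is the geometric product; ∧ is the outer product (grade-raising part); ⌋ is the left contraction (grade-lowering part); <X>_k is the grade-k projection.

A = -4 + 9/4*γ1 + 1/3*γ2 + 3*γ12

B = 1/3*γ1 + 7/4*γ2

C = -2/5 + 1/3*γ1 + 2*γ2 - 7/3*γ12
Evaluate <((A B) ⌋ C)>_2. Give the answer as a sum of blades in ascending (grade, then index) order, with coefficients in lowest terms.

step 1: -4/3 - 79/12*γ1 - 6*γ2 + 551/144*γ12
step 2: 51097/2160 + 122/9*γ1 - 649/36*γ2 + 28/9*γ12
step 3: 28/9*γ12
Answer: 28/9*γ12


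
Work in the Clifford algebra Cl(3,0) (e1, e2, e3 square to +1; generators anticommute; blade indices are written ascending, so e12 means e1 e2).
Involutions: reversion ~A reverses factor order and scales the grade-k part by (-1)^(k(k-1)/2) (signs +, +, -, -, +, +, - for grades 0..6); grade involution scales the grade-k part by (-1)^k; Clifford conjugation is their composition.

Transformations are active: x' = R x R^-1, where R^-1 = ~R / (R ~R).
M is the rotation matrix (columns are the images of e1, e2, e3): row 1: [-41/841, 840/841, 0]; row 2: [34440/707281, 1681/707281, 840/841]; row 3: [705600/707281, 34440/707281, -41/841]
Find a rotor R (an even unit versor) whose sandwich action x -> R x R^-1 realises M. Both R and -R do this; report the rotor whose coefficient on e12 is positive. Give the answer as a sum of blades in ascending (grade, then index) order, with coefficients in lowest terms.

Method: write R = a + b12*e12 + b13*e13 + b23*e23 with a^2 + b12^2 + b13^2 + b23^2 = 1 (so R^-1 = ~R). Expanding the columns R e_j ~R gives tr M = 4a^2 - 1 and, from the antisymmetric part, M21 - M12 = -4a*b12, M13 - M31 = 4a*b13, M32 - M23 = -4a*b23.
Here tr M = -67281/707281, so a^2 = (1 + tr M)/4 = 160000/707281 and a = ±400/841. Taking a = 400/841: M21 - M12 = -672000/707281, M13 - M31 = -705600/707281, M32 - M23 = -672000/707281, giving b12 = 420/841, b13 = -441/841, b23 = 420/841, i.e. R = 400/841 + 420/841*e12 - 441/841*e13 + 420/841*e23.
Its e12 coefficient is already positive.
Answer: 400/841 + 420/841*e12 - 441/841*e13 + 420/841*e23. Sheet selection: the two-to-one cover makes ±R indistinguishable at the matrix level (trace -67281/707281), so uniqueness comes from the required sign on e12.


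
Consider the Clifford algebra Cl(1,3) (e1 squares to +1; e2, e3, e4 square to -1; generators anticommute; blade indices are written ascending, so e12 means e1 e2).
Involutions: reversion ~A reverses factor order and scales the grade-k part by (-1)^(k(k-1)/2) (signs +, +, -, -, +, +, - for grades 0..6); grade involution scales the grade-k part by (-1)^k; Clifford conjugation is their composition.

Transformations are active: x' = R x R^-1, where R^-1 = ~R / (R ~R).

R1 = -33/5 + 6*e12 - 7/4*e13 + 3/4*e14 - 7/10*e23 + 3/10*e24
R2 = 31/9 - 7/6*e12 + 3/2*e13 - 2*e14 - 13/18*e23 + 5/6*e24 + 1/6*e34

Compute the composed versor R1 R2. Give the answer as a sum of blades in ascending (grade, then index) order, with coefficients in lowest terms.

Distribute over the terms of R1 (each basis-blade product reordered to ascending indices, repeated generators contracted through their squares):
(-33/5) R2 = -341/15 + 77/10*e12 - 99/10*e13 + 66/5*e14 + 143/30*e23 - 11/2*e24 - 11/10*e34
(6*e12) R2 = -7 + 62/3*e12 + 13/3*e13 - 5*e14 - 9*e23 + 12*e24 + e1234
(-7/4*e13) R2 = -21/8 + 91/72*e12 - 217/36*e13 + 7/24*e14 + 49/24*e23 - 7/2*e34 + 35/24*e1234
(3/4*e14) R2 = -3/2 + 5/8*e12 + 1/8*e13 + 31/12*e14 - 7/8*e24 + 9/8*e34 - 13/24*e1234
(-7/10*e23) R2 = -91/180 + 21/20*e12 + 49/60*e13 - 217/90*e23 + 7/60*e24 - 7/12*e34 + 7/5*e1234
(3/10*e24) R2 = -1/4 + 3/5*e12 - 7/20*e14 + 1/20*e23 + 31/30*e24 + 13/60*e34 - 9/20*e1234
Summing the partial products and collecting blades:
Answer: -12461/360 + 5743/180*e12 - 767/72*e13 + 429/40*e14 - 1639/360*e23 + 271/40*e24 - 461/120*e34 + 43/15*e1234


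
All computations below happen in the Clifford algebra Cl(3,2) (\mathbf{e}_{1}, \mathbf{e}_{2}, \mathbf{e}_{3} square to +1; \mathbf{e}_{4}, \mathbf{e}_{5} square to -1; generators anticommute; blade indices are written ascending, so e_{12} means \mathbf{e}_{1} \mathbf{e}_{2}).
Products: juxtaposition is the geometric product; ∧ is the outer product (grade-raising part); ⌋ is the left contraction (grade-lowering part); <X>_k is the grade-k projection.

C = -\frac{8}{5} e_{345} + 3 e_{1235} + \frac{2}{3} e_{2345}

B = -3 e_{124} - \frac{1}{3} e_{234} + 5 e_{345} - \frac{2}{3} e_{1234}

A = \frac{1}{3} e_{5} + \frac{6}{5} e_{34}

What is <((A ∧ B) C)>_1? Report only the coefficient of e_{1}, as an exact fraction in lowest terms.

step 1: e_{1245} + \frac{1}{9} e_{2345} - \frac{2}{9} e_{12345}
step 2: \frac{2}{27} - \frac{4}{27} e_{1} + \frac{8}{45} e_{2} - \frac{2}{3} e_{4} - \frac{16}{45} e_{12} - \frac{2}{3} e_{13} + \frac{1}{3} e_{14} + 3 e_{34} + \frac{8}{5} e_{123}
step 3: -\frac{4}{27} e_{1} + \frac{8}{45} e_{2} - \frac{2}{3} e_{4}
Answer: -\frac{4}{27}


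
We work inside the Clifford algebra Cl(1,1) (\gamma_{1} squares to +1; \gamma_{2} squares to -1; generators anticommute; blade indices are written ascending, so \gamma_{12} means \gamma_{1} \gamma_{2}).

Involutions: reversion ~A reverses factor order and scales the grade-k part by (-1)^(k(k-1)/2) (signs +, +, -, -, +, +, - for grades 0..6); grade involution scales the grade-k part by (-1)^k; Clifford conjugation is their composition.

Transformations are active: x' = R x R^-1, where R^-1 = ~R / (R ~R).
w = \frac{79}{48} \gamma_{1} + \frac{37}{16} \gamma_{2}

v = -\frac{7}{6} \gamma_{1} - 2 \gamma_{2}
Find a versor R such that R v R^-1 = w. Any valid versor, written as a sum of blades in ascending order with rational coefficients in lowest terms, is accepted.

Since q(v) = q(w) = -\frac{95}{36}, the sum R = v + w = \frac{23}{48} \gamma_{1} + \frac{5}{16} \gamma_{2} does the job whenever invertible.
Answer: \frac{23}{48} \gamma_{1} + \frac{5}{16} \gamma_{2}


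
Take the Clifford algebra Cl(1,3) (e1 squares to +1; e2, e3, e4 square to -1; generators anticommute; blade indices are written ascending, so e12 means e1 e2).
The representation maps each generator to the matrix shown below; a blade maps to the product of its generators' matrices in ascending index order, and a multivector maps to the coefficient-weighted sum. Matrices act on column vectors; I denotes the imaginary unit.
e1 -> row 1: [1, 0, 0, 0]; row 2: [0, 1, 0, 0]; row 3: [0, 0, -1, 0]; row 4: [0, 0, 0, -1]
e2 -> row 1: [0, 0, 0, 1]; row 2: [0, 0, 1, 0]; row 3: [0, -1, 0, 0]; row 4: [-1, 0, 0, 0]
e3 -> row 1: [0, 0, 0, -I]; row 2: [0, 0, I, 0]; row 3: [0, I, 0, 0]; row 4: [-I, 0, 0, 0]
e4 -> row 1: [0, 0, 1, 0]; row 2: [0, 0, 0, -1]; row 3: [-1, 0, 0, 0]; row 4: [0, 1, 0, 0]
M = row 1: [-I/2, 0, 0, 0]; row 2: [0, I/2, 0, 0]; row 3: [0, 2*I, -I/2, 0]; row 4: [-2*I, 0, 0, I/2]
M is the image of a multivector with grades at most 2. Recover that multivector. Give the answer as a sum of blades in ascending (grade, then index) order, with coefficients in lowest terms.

Method: the blade images are trace-orthogonal — tr(rho(e_A) rho(e_B)^-1) = 4 if A = B and 0 otherwise — and rho(e_A)^-1 = (e_A)^2 * rho(e_A) with (e_A)^2 = +1 or -1, so the coefficient of e_A in the preimage is (e_A)^2 * tr(M rho(e_A))/4.
Nonzero projections over blades of grade <= 2: e3: (e3)^2 = -1, tr(M rho(e3)) = -4, coefficient 1; e13: (e13)^2 = +1, tr(M rho(e13)) = -4, coefficient -1; e23: (e23)^2 = -1, tr(M rho(e23)) = -2, coefficient 1/2. Every other blade of grade <= 2 projects to 0.
Answer: e3 - e13 + 1/2*e23


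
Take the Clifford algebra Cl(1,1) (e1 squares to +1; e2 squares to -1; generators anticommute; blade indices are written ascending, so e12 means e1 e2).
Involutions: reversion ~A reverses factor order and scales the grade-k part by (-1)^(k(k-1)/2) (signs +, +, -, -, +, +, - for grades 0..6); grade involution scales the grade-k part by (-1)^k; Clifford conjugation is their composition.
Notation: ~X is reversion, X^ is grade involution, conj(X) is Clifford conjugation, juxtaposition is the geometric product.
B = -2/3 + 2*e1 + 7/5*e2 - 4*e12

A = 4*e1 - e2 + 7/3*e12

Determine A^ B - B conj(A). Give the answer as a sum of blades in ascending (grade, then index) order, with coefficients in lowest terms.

first term: -281/15 - 23/5*e1 + 32/3*e2 - 412/45*e12
second term: -1/15 + 17/5*e1 - 64/3*e2 + 412/45*e12
Answer: -56/3 - 8*e1 + 32*e2 - 824/45*e12


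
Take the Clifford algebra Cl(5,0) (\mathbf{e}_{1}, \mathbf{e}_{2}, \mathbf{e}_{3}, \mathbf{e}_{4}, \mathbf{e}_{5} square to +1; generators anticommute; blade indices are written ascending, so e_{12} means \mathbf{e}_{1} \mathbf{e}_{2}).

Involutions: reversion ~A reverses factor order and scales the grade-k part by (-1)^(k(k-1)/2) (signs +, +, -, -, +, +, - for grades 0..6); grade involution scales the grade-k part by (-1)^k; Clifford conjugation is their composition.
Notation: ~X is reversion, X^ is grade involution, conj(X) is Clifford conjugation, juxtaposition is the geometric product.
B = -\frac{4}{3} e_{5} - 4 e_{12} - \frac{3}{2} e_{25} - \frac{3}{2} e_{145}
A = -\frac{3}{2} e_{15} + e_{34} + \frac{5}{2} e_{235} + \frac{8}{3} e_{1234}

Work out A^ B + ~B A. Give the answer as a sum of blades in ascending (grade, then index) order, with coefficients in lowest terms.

first term: 2 e_{1} + \frac{15}{4} e_{3} + \frac{9}{4} e_{4} - \frac{9}{4} e_{12} + \frac{10}{3} e_{23} + 6 e_{25} + \frac{32}{3} e_{34} - \frac{23}{2} e_{135} + 4 e_{235} - \frac{4}{3} e_{345} - \frac{1}{4} e_{1234} - 4 e_{1345} - \frac{3}{2} e_{2345} - \frac{32}{9} e_{12345}
second term: -2 e_{1} + \frac{15}{4} e_{3} - \frac{9}{4} e_{4} - \frac{9}{4} e_{12} - \frac{10}{3} e_{23} + 6 e_{25} - \frac{32}{3} e_{34} + \frac{17}{2} e_{135} - 4 e_{235} - \frac{4}{3} e_{345} + \frac{31}{4} e_{1234} - 4 e_{1345} + \frac{3}{2} e_{2345} - \frac{32}{9} e_{12345}
Answer: \frac{15}{2} e_{3} - \frac{9}{2} e_{12} + 12 e_{25} - 3 e_{135} - \frac{8}{3} e_{345} + \frac{15}{2} e_{1234} - 8 e_{1345} - \frac{64}{9} e_{12345}


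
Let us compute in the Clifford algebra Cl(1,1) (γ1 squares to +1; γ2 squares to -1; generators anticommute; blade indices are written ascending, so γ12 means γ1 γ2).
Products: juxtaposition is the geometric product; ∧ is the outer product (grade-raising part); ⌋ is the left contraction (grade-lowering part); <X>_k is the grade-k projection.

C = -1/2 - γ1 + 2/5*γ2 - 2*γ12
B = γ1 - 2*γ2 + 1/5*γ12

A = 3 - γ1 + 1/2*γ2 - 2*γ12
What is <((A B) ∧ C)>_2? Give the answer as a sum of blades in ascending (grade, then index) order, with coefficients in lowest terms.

step 1: -2/5 - 9/10*γ1 - 21/5*γ2 + 21/10*γ12
step 2: 1/5 + 17/20*γ1 + 97/50*γ2 - 481/100*γ12
step 3: -481/100*γ12
Answer: -481/100*γ12


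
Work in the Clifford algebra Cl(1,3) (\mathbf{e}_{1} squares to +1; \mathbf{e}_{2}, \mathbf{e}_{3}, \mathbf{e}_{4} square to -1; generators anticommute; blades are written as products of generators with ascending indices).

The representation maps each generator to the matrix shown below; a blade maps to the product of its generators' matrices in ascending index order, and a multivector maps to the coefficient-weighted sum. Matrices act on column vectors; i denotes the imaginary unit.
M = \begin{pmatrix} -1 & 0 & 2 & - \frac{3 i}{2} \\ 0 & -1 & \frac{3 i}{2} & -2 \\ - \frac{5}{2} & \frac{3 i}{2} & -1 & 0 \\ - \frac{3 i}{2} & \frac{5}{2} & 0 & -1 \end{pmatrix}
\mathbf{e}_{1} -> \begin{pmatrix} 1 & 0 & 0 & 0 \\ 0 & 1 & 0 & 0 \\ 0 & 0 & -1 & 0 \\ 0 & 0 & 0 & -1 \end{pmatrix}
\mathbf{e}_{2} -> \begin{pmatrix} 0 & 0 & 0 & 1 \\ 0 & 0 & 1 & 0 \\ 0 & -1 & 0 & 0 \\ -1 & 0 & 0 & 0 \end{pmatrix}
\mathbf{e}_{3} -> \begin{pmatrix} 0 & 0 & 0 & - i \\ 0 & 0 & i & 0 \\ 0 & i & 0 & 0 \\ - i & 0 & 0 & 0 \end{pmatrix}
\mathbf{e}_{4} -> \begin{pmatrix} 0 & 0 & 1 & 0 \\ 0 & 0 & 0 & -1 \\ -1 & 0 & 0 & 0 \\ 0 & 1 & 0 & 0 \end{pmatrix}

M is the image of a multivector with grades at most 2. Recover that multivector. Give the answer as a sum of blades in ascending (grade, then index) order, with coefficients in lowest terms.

Method: the blade images are trace-orthogonal — tr(rho(e_A) rho(e_B)^-1) = 4 if A = B and 0 otherwise — and rho(e_A)^-1 = (e_A)^2 * rho(e_A) with (e_A)^2 = +1 or -1, so the coefficient of e_A in the preimage is (e_A)^2 * tr(M rho(e_A))/4.
Nonzero projections over blades of grade <= 2: 1: (1)^2 = +1, tr(M 1) = -4, coefficient -1; e_{3}: (e_{3})^2 = -1, tr(M rho(e_{3})) = -6, coefficient \frac{3}{2}; e_{4}: (e_{4})^2 = -1, tr(M rho(e_{4})) = -9, coefficient \frac{9}{4}; e_{1} e_{4}: (e_{1} e_{4})^2 = +1, tr(M rho(e_{1} e_{4})) = -1, coefficient -\frac{1}{4}. Every other blade of grade <= 2 projects to 0.
Answer: -1 + \frac{3}{2} e_{3} + \frac{9}{4} e_{4} - \frac{1}{4} e_{1} e_{4}


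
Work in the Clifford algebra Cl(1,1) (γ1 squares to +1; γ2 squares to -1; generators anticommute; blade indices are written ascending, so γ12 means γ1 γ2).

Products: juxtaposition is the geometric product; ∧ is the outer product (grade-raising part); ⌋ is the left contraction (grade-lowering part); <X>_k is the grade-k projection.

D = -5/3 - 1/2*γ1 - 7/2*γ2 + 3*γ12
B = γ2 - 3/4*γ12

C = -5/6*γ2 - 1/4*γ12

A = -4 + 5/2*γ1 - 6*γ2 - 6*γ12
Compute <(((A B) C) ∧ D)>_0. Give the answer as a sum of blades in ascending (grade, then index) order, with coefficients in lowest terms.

step 1: 21/2 + 21/2*γ1 - 47/8*γ2 + 11/2*γ12
step 2: -301/48 + 581/96*γ1 - 91/8*γ2 - 91/8*γ12
step 3: 1505/144 - 1001/144*γ1 + 1309/32*γ2 - 5131/192*γ12
step 4: 1505/144
Answer: 1505/144


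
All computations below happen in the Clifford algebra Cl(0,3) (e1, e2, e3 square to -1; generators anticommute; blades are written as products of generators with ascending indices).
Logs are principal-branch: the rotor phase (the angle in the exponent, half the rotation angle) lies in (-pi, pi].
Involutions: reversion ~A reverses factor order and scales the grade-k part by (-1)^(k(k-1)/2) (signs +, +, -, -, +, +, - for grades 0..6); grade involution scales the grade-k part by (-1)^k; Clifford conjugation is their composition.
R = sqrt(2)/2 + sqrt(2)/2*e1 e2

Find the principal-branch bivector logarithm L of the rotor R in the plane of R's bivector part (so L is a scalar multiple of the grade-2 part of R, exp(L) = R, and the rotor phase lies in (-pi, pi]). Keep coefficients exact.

The scalar part of R is sqrt(2)/2, so the principal-branch rotor phase is pinned; divide the bivector part by its sine to get the unit plane — L is the phase times that plane.
Concretely: cos(phase) = sqrt(2)/2 gives phase = ±pi/4, and since phase/sin(phase) is even the sign is immaterial: L = (phase/sin(phase)) * <R>_2 = (sqrt(2)*pi/4) * <R>_2.
Answer: pi/4*e1 e2


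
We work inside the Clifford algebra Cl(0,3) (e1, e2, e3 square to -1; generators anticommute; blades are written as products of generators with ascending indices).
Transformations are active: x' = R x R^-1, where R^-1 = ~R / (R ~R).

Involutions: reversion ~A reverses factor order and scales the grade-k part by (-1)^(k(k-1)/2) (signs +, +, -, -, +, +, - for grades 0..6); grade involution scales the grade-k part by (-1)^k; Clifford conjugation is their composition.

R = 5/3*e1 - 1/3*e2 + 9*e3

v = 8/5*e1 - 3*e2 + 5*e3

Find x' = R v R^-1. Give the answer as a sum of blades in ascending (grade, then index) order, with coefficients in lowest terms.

~R = 5/3*e1 - 1/3*e2 + 9*e3, and R ~R = -755/9, so R^-1 = ~R / (-755/9).
R v = -146/3 - 67/15*e1 e2 - 91/15*e1 e3 + 76/3*e2 e3
Answer: 252/755*e1 + 1973/755*e2 + 4109/755*e3


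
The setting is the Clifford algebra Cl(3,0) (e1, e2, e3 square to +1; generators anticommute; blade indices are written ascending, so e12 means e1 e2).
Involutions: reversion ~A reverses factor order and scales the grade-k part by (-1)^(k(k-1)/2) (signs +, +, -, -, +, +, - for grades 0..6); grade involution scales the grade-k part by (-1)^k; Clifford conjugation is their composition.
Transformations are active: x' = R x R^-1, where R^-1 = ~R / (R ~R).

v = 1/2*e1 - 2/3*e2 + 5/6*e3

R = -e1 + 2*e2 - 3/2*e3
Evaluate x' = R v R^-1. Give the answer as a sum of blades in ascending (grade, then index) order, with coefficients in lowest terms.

~R = -e1 + 2*e2 - 3/2*e3, and R ~R = 29/4, so R^-1 = ~R / (29/4).
R v = -37/12 - 1/3*e12 - 1/12*e13 + 2/3*e23
Answer: 61/174*e1 - 30/29*e2 + 77/174*e3


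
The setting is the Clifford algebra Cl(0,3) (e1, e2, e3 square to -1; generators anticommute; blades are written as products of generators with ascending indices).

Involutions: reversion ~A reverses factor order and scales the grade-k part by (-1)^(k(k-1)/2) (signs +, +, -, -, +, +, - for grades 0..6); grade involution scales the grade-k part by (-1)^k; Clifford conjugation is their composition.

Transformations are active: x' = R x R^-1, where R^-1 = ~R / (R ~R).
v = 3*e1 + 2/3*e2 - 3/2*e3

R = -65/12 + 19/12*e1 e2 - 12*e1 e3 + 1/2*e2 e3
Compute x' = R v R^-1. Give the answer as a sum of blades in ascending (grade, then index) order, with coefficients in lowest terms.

~R = -65/12 - 19/12*e1 e2 + 12*e1 e3 - 1/2*e2 e3, and R ~R = 12679/72, so R^-1 = ~R / (12679/72).
R v = -1271/36*e1 + 17/9*e2 - 661/24*e3 + 57/8*e1 e2 e3
Answer: -29957/38037*e1 + 2386/12679*e2 + 84251/25358*e3


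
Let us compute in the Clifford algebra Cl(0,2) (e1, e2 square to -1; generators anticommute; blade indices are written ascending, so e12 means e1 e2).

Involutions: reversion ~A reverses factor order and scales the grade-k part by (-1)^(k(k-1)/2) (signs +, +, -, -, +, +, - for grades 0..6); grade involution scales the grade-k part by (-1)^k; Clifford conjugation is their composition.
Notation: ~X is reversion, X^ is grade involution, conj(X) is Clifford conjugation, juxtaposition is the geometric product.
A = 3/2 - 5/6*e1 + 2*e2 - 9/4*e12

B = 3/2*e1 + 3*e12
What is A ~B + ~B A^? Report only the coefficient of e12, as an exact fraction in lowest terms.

first term: -11/2 - 15/4*e1 - 47/8*e2 - 15/2*e12
second term: -8 - 15/4*e1 + 7/8*e2 - 15/2*e12
Answer: -15


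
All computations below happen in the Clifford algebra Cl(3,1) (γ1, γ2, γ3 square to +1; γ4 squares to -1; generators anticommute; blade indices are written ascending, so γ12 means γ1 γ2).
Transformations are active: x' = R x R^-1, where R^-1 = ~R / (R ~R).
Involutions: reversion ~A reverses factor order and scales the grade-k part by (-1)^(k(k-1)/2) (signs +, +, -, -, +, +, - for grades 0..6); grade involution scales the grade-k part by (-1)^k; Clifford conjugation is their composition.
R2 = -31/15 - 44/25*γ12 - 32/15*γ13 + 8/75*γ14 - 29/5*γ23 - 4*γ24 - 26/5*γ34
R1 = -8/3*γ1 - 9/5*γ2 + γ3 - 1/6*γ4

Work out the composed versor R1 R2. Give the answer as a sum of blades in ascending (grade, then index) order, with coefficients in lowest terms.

Distribute over the terms of R1 (each basis-blade product reordered to ascending indices, repeated generators contracted through their squares):
(-8/3*γ1) R2 = 248/45*γ1 + 352/75*γ2 + 256/45*γ3 - 64/225*γ4 + 232/15*γ123 + 32/3*γ124 + 208/15*γ134
(-9/5*γ2) R2 = -396/125*γ1 + 93/25*γ2 + 261/25*γ3 + 36/5*γ4 - 96/25*γ123 + 24/125*γ124 + 234/25*γ234
(γ3) R2 = 32/15*γ1 + 29/5*γ2 - 31/15*γ3 - 26/5*γ4 - 44/25*γ123 - 8/75*γ134 + 4*γ234
(-1/6*γ4) R2 = -4/225*γ1 + 2/3*γ2 + 13/15*γ3 + 31/90*γ4 + 22/75*γ124 + 16/45*γ134 + 29/30*γ234
Summing the partial products and collecting blades:
Answer: 1672/375*γ1 + 372/25*γ2 + 3359/225*γ3 + 103/50*γ4 + 148/15*γ123 + 1394/125*γ124 + 3176/225*γ134 + 2149/150*γ234


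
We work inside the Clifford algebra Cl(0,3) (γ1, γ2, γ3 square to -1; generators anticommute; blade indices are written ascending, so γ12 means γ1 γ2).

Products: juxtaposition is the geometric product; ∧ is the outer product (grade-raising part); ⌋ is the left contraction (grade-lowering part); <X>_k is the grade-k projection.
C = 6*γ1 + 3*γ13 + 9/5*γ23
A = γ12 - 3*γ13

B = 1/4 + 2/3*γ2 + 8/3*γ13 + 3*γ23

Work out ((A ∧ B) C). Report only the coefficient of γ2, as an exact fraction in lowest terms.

step 1: 1/4*γ12 - 3/4*γ13 + 2*γ123
step 2: 9/4 - 18/5*γ1 + 15/2*γ2 - 9/2*γ3 - 27/20*γ12 - 9/20*γ13 - 45/4*γ23
Answer: 15/2


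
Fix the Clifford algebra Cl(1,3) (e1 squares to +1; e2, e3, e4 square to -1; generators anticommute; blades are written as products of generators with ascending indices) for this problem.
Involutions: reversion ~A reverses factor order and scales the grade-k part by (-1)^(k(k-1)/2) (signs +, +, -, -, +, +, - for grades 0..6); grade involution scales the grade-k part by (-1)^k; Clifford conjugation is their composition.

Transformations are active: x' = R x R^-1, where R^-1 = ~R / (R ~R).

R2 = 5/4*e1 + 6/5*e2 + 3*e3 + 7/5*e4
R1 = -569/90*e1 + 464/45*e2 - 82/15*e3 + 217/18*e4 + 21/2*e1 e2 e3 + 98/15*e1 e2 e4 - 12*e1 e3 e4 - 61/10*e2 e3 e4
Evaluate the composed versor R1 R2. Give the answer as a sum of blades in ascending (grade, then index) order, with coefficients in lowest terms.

Distribute over the terms of R2 (each basis-blade product reordered to ascending indices, repeated generators contracted through their squares):
R1 (5/4*e1) = -569/72 - 116/9*e1 e2 + 41/6*e1 e3 - 1085/72*e1 e4 + 105/8*e2 e3 + 49/6*e2 e4 - 15*e3 e4 + 61/8*e1 e2 e3 e4
R1 (6/5*e2) = -928/75 - 569/75*e1 e2 + 63/5*e1 e3 + 196/25*e1 e4 + 164/25*e2 e3 - 217/15*e2 e4 + 183/25*e3 e4 - 72/5*e1 e2 e3 e4
R1 (3*e3) = 82/5 - 63/2*e1 e2 - 569/30*e1 e3 - 36*e1 e4 + 464/15*e2 e3 - 183/10*e2 e4 - 217/6*e3 e4 - 98/5*e1 e2 e3 e4
R1 (7/5*e4) = -1519/90 - 686/75*e1 e2 + 84/5*e1 e3 - 3983/450*e1 e4 + 427/50*e2 e3 + 3248/225*e2 e4 - 574/75*e3 e4 + 147/10*e1 e2 e3 e4
Summing the partial products and collecting blades:
Answer: -37357/1800 - 5501/90*e1 e2 + 259/15*e1 e3 - 18749/360*e1 e4 + 7099/120*e2 e3 - 2287/225*e2 e4 - 103/2*e3 e4 - 467/40*e1 e2 e3 e4


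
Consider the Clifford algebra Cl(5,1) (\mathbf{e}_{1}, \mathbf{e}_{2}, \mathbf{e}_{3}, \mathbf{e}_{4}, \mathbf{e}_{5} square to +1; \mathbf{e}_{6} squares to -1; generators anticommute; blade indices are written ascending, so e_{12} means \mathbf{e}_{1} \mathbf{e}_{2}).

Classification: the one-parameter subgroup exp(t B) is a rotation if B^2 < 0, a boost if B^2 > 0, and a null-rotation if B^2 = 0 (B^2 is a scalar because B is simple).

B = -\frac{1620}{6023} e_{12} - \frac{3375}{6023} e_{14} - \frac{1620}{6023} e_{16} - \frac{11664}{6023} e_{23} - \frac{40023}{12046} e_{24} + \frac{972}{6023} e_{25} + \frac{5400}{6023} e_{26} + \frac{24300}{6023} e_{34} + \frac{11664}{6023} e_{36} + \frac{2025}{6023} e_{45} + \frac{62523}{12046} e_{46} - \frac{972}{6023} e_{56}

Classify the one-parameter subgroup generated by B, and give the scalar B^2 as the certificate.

B^2 term by term: the squares give (-\frac{1620}{6023})^2*(e_{12})^2 + (-\frac{3375}{6023})^2*(e_{14})^2 + (-\frac{1620}{6023})^2*(e_{16})^2 + (-\frac{11664}{6023})^2*(e_{23})^2 + (-\frac{40023}{12046})^2*(e_{24})^2 + (\frac{972}{6023})^2*(e_{25})^2 + (\frac{5400}{6023})^2*(e_{26})^2 + (\frac{24300}{6023})^2*(e_{34})^2 + (\frac{11664}{6023})^2*(e_{36})^2 + (\frac{2025}{6023})^2*(e_{45})^2 + (\frac{62523}{12046})^2*(e_{46})^2 + (-\frac{972}{6023})^2*(e_{56})^2 = \frac{2624400}{36276529}*(-1) + \frac{11390625}{36276529}*(-1) + \frac{2624400}{36276529}*(+1) + \frac{136048896}{36276529}*(-1) + \frac{1601840529}{145106116}*(-1) + \frac{944784}{36276529}*(-1) + \frac{29160000}{36276529}*(+1) + \frac{590490000}{36276529}*(-1) + \frac{136048896}{36276529}*(+1) + \frac{4100625}{36276529}*(-1) + \frac{3909125529}{145106116}*(+1) + \frac{944784}{36276529}*(+1) = 0 (each basis 2-blade squares to minus the product of its generators' squares); cross terms between blades sharing an index anticommute and cancel; the commuting (index-disjoint) pairs give grade-4 terms 2*c*c'*(blade product), which cancel blade by blade — e_{1234}: -\frac{78732000}{36276529} + \frac{78732000}{36276529} = 0; e_{1236}: -\frac{37791360}{36276529} + \frac{37791360}{36276529} = 0; e_{1245}: -\frac{6561000}{36276529} + \frac{6561000}{36276529} = 0; e_{1246}: -\frac{101287260}{36276529} + \frac{36450000}{36276529} + \frac{64837260}{36276529} = 0; e_{1256}: \frac{3149280}{36276529} - \frac{3149280}{36276529} = 0; e_{1346}: \frac{78732000}{36276529} - \frac{78732000}{36276529} = 0; e_{1456}: \frac{6561000}{36276529} - \frac{6561000}{36276529} = 0; e_{2345}: -\frac{47239200}{36276529} + \frac{47239200}{36276529} = 0; e_{2346}: -\frac{729268272}{36276529} + \frac{466828272}{36276529} + \frac{262440000}{36276529} = 0; e_{2356}: \frac{22674816}{36276529} - \frac{22674816}{36276529} = 0; e_{2456}: \frac{38902356}{36276529} - \frac{60772356}{36276529} + \frac{21870000}{36276529} = 0; e_{3456}: -\frac{47239200}{36276529} + \frac{47239200}{36276529} = 0 — confirming B is simple. So B^2 = 0.
Answer: null-rotation, certificate B^2 = 0. Why this suffices: the scalar 0 survives any versor conjugation, so its sign alone determines the class however B is presented.


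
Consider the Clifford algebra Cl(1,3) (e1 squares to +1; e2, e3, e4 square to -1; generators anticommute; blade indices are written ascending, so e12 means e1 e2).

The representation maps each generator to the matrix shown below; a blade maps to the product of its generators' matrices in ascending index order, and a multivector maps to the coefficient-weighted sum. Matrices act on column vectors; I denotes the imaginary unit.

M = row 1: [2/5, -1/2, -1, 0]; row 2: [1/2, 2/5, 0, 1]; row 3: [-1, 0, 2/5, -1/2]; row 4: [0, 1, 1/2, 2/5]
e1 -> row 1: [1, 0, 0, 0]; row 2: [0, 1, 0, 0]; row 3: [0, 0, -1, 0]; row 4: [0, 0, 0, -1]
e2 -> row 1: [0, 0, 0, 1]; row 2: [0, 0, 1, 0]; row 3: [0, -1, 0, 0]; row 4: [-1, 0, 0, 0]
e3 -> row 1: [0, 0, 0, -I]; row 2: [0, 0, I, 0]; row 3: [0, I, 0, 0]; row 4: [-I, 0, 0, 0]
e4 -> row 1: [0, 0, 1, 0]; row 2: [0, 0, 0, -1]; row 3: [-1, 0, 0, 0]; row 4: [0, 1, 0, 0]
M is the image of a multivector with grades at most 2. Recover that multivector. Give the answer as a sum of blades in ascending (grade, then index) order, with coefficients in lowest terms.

Method: the blade images are trace-orthogonal — tr(rho(e_A) rho(e_B)^-1) = 4 if A = B and 0 otherwise — and rho(e_A)^-1 = (e_A)^2 * rho(e_A) with (e_A)^2 = +1 or -1, so the coefficient of e_A in the preimage is (e_A)^2 * tr(M rho(e_A))/4.
Nonzero projections over blades of grade <= 2: 1: (1)^2 = +1, tr(M 1) = 8/5, coefficient 2/5; e14: (e14)^2 = +1, tr(M rho(e14)) = -4, coefficient -1; e24: (e24)^2 = -1, tr(M rho(e24)) = 2, coefficient -1/2. Every other blade of grade <= 2 projects to 0.
Answer: 2/5 - e14 - 1/2*e24


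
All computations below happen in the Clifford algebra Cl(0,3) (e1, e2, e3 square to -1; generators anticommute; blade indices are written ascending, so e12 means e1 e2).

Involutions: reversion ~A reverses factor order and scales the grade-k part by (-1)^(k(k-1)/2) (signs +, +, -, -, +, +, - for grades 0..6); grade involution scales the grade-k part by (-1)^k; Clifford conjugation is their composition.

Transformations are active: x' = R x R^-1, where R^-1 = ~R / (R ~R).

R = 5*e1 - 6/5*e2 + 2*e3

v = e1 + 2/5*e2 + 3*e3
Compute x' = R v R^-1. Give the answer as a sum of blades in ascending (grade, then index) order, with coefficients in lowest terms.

~R = 5*e1 - 6/5*e2 + 2*e3, and R ~R = -761/25, so R^-1 = ~R / (-761/25).
R v = -263/25 + 16/5*e12 + 13*e13 - 22/5*e23
Answer: 1869/761*e1 - 4678/3805*e2 - 1231/761*e3


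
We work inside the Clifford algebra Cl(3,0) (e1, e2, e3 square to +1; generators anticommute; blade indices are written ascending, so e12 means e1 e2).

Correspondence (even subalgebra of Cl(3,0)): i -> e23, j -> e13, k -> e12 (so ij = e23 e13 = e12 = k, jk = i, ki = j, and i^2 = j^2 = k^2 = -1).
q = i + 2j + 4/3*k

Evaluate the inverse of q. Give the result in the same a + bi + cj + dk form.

In blades: q = 4/3*e12 + 2*e13 + e23.
With qbar = -4/3*e12 - 2*e13 - e23 (scalar fixed, mapped units negated), q qbar = 61/9 (the sum of squared coefficients), so q^-1 = qbar / (61/9) = -12/61*e12 - 18/61*e13 - 9/61*e23; translating back:
Answer: -9/61*i - 18/61*j - 12/61*k


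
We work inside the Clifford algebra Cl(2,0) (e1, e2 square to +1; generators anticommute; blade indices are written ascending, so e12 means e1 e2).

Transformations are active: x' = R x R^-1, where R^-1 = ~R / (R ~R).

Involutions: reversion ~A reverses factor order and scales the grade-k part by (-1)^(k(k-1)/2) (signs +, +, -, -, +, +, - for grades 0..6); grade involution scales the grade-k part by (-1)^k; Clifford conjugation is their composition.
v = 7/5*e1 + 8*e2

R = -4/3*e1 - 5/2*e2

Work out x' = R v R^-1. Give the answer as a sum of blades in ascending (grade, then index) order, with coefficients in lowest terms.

~R = -4/3*e1 - 5/2*e2, and R ~R = 289/36, so R^-1 = ~R / (289/36).
R v = -328/15 - 43/6*e12
Answer: 8473/1445*e1 + 1624/289*e2


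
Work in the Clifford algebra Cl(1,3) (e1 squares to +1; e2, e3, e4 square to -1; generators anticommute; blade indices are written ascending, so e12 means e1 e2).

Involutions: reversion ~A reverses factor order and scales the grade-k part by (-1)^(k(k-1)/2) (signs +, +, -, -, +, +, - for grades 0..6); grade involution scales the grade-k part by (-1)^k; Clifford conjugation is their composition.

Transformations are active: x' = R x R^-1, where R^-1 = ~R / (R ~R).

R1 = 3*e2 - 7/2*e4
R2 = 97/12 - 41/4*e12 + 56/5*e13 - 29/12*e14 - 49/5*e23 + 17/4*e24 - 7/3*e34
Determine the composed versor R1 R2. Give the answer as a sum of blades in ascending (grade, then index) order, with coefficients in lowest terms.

Distribute over the terms of R1 (each basis-blade product reordered to ascending indices, repeated generators contracted through their squares):
(3*e2) R2 = -123/4*e1 + 97/4*e2 + 147/5*e3 - 51/4*e4 - 168/5*e123 + 29/4*e124 - 7*e234
(-7/2*e4) R2 = 203/24*e1 - 119/8*e2 + 49/6*e3 - 679/24*e4 + 287/8*e124 - 196/5*e134 + 343/10*e234
Summing the partial products and collecting blades:
Answer: -535/24*e1 + 75/8*e2 + 1127/30*e3 - 985/24*e4 - 168/5*e123 + 345/8*e124 - 196/5*e134 + 273/10*e234
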